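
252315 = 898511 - 646196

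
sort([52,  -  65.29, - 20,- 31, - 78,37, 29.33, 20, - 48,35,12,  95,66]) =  [ - 78, - 65.29 , - 48 , - 31, - 20, 12,20 , 29.33,35,37 , 52,66,95 ]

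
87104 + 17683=104787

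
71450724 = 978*73058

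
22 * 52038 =1144836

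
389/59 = 6 + 35/59 = 6.59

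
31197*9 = 280773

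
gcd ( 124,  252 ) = 4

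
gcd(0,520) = 520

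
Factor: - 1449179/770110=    - 2^ ( - 1 )*5^( - 1 )*11^(-1 )*37^1*53^1*739^1*7001^(  -  1 )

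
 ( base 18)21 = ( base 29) 18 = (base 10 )37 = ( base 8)45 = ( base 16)25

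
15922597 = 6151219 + 9771378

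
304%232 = 72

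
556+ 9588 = 10144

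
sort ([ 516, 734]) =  [ 516, 734]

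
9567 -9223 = 344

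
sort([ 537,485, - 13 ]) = [ - 13,485 , 537 ]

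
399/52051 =399/52051 = 0.01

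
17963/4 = 17963/4  =  4490.75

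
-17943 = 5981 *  ( - 3 ) 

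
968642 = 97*9986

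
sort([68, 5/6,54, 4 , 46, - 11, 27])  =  [ - 11 , 5/6,4,27, 46, 54, 68] 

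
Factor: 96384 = 2^7 * 3^1*251^1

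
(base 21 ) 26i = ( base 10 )1026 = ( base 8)2002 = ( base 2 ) 10000000010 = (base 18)330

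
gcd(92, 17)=1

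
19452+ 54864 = 74316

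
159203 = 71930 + 87273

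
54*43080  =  2326320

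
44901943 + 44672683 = 89574626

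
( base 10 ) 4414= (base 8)10476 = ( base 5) 120124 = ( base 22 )92e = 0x113E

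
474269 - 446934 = 27335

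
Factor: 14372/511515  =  2^2*3^( - 5 )*5^( - 1)*421^( - 1)  *3593^1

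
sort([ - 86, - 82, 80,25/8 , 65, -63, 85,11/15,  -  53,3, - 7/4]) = [ - 86, - 82, - 63,-53,-7/4, 11/15 , 3, 25/8, 65, 80,  85]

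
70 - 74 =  - 4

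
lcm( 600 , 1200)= 1200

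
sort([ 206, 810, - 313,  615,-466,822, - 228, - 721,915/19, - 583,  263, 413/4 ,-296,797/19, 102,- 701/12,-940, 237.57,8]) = [-940, - 721, - 583 , - 466 ,-313, - 296, - 228,  -  701/12,8 , 797/19, 915/19 , 102, 413/4,206,  237.57, 263,  615,  810, 822]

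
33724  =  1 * 33724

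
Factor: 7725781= 7^2*157669^1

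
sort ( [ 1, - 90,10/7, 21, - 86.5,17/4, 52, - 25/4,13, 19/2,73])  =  [ - 90, - 86.5, - 25/4, 1,  10/7, 17/4,  19/2, 13,21, 52, 73 ]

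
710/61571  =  710/61571 = 0.01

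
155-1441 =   -  1286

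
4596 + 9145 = 13741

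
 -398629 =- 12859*31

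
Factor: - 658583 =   -  41^1*16063^1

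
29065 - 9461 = 19604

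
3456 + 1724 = 5180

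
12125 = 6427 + 5698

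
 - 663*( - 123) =81549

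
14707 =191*77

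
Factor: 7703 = 7703^1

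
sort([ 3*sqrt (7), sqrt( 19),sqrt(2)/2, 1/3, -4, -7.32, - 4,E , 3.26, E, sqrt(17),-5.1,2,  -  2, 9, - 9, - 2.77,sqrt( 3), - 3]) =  [- 9, - 7.32, - 5.1,-4, -4, - 3,-2.77,  -  2,1/3, sqrt( 2)/2 , sqrt( 3) , 2,  E, E,  3.26, sqrt ( 17),sqrt( 19),  3 * sqrt ( 7),9 ]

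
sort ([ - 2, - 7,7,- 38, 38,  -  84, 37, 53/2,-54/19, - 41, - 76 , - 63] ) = [ - 84, - 76, - 63,-41, - 38 , - 7, - 54/19, - 2 , 7,  53/2 , 37, 38]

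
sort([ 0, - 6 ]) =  [ - 6, 0]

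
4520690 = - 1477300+5997990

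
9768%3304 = 3160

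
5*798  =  3990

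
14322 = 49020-34698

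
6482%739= 570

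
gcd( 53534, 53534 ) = 53534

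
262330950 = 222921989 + 39408961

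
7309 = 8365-1056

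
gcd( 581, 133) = 7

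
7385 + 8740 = 16125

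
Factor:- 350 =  -2^1*5^2*7^1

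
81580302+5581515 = 87161817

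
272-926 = -654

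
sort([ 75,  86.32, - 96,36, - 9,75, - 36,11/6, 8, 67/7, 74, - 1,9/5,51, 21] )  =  [ -96, - 36, - 9, - 1, 9/5,11/6, 8, 67/7, 21,36,51, 74, 75,75,86.32 ]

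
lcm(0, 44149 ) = 0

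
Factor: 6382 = 2^1*3191^1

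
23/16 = 1+7/16 =1.44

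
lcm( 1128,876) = 82344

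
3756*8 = 30048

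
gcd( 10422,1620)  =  54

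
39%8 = 7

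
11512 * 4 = 46048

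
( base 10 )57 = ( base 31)1Q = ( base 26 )25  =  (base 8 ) 71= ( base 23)2b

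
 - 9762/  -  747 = 13+17/249 = 13.07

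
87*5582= 485634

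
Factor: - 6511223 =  -37^1 * 175979^1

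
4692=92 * 51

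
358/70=179/35 = 5.11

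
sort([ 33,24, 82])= [24,33,82 ]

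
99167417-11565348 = 87602069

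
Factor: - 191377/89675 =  - 5^( - 2 )*17^( - 1)*907^1 = -907/425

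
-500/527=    - 1 + 27/527 = - 0.95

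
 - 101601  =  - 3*33867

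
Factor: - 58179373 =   -  7^1 * 47^1 * 181^1 * 977^1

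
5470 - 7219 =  - 1749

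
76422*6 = 458532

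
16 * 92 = 1472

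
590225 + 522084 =1112309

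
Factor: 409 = 409^1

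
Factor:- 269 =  - 269^1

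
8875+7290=16165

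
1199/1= 1199 = 1199.00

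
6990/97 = 72 + 6/97 = 72.06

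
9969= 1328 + 8641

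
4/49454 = 2/24727 = 0.00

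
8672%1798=1480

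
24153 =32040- 7887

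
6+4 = 10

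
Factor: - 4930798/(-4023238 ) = 31^1*67^1*419^( - 1 ) *1187^1 * 4801^(  -  1) =2465399/2011619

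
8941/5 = 1788 +1/5 = 1788.20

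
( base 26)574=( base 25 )5hg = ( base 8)6756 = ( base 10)3566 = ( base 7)13253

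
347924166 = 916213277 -568289111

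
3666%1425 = 816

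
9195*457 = 4202115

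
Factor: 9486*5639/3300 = 8915259/550 = 2^( - 1)*3^1*5^ (  -  2)*11^( - 1)*17^1*31^1*5639^1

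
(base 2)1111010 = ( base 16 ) 7A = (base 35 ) 3H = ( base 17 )73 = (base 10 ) 122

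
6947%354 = 221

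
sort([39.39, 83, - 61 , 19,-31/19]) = [ - 61, -31/19,19, 39.39, 83]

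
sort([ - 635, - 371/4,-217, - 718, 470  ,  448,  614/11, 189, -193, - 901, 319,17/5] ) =[ - 901, - 718, - 635,-217, -193,-371/4, 17/5 , 614/11, 189, 319, 448, 470]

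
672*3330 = 2237760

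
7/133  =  1/19=0.05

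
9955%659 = 70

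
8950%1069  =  398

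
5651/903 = 5651/903 = 6.26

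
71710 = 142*505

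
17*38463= 653871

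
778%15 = 13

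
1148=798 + 350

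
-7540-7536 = - 15076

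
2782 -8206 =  - 5424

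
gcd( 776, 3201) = 97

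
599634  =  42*14277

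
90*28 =2520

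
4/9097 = 4/9097  =  0.00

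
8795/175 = 1759/35= 50.26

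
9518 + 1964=11482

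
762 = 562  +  200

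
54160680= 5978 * 9060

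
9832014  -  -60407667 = 70239681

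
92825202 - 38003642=54821560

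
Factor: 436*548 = 238928 = 2^4 * 109^1*137^1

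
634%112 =74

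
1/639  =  1/639 = 0.00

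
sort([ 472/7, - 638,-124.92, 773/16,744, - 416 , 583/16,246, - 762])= [ - 762, - 638, - 416, - 124.92,  583/16,773/16,472/7,  246, 744]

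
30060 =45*668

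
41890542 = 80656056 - 38765514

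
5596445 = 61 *91745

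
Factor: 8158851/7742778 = 2719617/2580926 = 2^( - 1)*3^1*906539^1  *  1290463^( - 1 ) 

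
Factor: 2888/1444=2 = 2^1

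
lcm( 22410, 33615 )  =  67230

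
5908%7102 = 5908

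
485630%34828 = 32866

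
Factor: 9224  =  2^3*1153^1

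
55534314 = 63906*869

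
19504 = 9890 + 9614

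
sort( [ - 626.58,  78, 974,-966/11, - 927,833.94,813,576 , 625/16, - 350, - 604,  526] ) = [ - 927 ,  -  626.58, - 604, - 350, - 966/11, 625/16,78,526,576,813,833.94,974 ] 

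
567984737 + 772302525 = 1340287262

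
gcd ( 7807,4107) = 37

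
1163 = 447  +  716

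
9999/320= 31 + 79/320= 31.25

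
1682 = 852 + 830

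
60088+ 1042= 61130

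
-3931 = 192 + -4123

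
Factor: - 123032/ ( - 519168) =91/384 = 2^ ( - 7)*3^( - 1) * 7^1*13^1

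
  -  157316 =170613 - 327929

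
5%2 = 1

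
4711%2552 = 2159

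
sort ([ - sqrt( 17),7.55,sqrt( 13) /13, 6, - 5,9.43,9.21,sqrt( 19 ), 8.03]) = [- 5,  -  sqrt (17 ), sqrt( 13)/13,sqrt(19), 6,7.55,8.03,9.21,9.43 ]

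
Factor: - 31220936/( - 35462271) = 2^3*3^( - 1 )*13^( - 1 )*23^1*29^1 * 5851^1 * 909289^( -1 ) 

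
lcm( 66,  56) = 1848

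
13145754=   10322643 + 2823111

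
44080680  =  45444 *970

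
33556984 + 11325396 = 44882380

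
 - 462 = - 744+282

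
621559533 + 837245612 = 1458805145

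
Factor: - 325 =-5^2*13^1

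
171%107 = 64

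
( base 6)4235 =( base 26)1an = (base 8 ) 1677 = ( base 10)959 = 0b1110111111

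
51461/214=240 + 101/214 = 240.47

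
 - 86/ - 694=43/347= 0.12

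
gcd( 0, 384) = 384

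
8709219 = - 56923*( - 153)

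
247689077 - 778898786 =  - 531209709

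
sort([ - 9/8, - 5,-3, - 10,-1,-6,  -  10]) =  [-10  ,-10, - 6,-5, - 3, -9/8, - 1]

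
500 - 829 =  - 329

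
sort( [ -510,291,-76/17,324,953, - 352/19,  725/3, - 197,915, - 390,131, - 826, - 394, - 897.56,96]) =[ - 897.56, - 826 , - 510,-394, - 390, - 197, - 352/19, - 76/17, 96, 131,725/3,291 , 324,915 , 953]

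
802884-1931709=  - 1128825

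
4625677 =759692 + 3865985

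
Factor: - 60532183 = -1321^1*45823^1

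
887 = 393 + 494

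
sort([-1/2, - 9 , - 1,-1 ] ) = [ - 9, - 1, - 1,-1/2] 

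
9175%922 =877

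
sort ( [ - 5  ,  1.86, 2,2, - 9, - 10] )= [-10  , - 9, - 5, 1.86, 2,2] 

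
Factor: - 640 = -2^7*5^1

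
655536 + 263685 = 919221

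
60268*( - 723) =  -43573764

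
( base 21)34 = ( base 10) 67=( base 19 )3a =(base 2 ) 1000011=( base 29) 29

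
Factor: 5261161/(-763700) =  - 2^( - 2)*5^( - 2) * 7^ ( - 1) * 41^1*1091^( - 1 )*128321^1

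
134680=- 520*( - 259 ) 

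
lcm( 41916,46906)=1970052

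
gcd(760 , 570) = 190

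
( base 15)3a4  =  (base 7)2263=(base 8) 1475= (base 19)25c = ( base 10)829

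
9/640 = 9/640 = 0.01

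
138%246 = 138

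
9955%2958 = 1081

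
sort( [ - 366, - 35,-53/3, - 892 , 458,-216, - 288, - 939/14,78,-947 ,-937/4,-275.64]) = [ - 947, - 892, - 366, - 288, - 275.64,-937/4, - 216 , - 939/14,  -  35,  -  53/3 , 78,458]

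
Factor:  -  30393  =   -3^2*11^1 * 307^1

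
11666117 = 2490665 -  - 9175452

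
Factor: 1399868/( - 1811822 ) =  -699934/905911 = - 2^1*61^ ( - 1)*14851^(-1)*349967^1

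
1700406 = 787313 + 913093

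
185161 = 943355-758194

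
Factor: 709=709^1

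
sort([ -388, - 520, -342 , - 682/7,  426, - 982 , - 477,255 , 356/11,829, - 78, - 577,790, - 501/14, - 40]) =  [-982,-577,-520,  -  477, - 388, - 342, - 682/7,- 78,- 40, - 501/14,356/11  ,  255, 426,  790 , 829] 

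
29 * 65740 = 1906460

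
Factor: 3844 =2^2 * 31^2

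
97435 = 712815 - 615380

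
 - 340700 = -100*3407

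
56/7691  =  56/7691 =0.01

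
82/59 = 82/59 = 1.39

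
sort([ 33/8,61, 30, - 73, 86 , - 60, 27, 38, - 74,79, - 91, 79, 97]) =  [ - 91 , - 74, - 73,  -  60, 33/8, 27,30, 38, 61, 79, 79, 86, 97 ] 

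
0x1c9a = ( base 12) 42a2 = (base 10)7322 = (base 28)99e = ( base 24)CH2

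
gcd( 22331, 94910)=1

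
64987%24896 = 15195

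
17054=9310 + 7744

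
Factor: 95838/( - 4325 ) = -2^1* 3^1*5^(- 2 )*173^(- 1) * 15973^1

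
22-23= - 1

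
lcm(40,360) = 360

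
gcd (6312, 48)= 24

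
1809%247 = 80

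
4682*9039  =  42320598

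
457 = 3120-2663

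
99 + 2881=2980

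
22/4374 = 11/2187  =  0.01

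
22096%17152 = 4944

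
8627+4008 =12635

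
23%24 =23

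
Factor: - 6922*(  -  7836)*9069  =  491909742648 = 2^3 *3^2*653^1*3023^1*3461^1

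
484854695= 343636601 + 141218094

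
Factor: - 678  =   - 2^1*3^1*113^1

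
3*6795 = 20385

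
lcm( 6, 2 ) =6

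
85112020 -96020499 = - 10908479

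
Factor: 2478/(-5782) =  - 3/7 = -  3^1*7^(- 1 ) 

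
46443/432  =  15481/144 = 107.51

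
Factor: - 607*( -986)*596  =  2^3 *17^1*29^1*149^1*607^1 = 356707192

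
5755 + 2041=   7796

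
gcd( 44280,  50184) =2952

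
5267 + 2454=7721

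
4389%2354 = 2035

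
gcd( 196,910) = 14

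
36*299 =10764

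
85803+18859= 104662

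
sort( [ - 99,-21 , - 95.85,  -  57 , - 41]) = [ - 99 ,-95.85,- 57,  -  41 , - 21]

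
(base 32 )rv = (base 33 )R4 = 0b1101111111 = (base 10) 895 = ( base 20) 24F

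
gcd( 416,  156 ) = 52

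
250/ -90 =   -  3  +  2/9 = -2.78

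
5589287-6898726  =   -1309439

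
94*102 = 9588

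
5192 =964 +4228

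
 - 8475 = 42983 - 51458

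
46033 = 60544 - 14511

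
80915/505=16183/101 =160.23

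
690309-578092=112217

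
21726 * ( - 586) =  - 12731436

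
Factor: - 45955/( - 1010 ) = 2^( - 1) * 7^1 *13^1  =  91/2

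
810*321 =260010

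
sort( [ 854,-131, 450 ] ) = [-131, 450, 854 ]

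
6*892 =5352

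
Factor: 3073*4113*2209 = 27920101041 = 3^2*7^1*47^2*439^1* 457^1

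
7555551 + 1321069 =8876620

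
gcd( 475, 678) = 1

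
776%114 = 92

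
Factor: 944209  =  7^1*134887^1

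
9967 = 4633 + 5334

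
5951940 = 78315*76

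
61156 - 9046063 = -8984907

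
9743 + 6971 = 16714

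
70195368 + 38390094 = 108585462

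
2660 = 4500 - 1840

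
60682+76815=137497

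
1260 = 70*18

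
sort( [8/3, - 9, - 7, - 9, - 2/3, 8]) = [ - 9, -9, - 7,- 2/3, 8/3, 8]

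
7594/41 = 7594/41 = 185.22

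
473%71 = 47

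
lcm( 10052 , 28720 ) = 201040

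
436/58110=218/29055 = 0.01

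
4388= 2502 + 1886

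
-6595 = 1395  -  7990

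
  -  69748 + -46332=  - 116080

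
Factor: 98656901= 7^1*47^1*101^1 * 2969^1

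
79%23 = 10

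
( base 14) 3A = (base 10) 52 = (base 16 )34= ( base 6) 124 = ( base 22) 28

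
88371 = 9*9819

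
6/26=3/13=0.23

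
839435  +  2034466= 2873901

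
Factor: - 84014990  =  -2^1*5^1 * 433^1  *  19403^1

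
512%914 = 512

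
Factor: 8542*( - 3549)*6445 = -2^1*3^1* 5^1*7^1 * 13^2 * 1289^1*4271^1 = -195383771310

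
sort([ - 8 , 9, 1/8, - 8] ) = [ - 8,-8, 1/8,9]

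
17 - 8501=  - 8484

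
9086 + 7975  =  17061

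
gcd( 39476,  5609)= 71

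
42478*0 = 0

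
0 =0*5925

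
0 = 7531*0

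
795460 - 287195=508265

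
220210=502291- 282081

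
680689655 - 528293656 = 152395999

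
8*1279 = 10232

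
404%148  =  108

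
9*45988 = 413892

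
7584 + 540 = 8124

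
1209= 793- -416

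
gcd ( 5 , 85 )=5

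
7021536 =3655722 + 3365814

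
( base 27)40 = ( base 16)6C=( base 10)108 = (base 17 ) 66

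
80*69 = 5520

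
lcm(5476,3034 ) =224516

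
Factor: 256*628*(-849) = - 2^10*3^1*157^1 * 283^1= - 136492032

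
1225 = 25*49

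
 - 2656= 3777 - 6433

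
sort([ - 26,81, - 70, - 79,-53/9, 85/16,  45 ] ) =[ - 79, - 70, - 26, - 53/9, 85/16,45, 81]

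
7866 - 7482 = 384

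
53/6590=53/6590= 0.01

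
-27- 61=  - 88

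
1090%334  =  88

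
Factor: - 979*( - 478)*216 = 101079792 = 2^4 * 3^3*11^1*89^1*239^1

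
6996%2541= 1914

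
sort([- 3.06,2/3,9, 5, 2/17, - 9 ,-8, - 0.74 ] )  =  [ - 9, - 8,-3.06, - 0.74,2/17, 2/3,5 , 9 ]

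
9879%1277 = 940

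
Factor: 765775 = 5^2*30631^1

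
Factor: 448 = 2^6*7^1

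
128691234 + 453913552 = 582604786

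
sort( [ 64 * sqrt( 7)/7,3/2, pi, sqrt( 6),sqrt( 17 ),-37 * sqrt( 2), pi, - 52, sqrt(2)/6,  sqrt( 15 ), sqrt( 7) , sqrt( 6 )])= [ - 37*sqrt( 2 ),  -  52, sqrt(2)/6 , 3/2,sqrt(6), sqrt( 6 ) , sqrt(7),  pi, pi,sqrt( 15), sqrt ( 17 ), 64 * sqrt( 7)/7 ]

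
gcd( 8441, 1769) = 1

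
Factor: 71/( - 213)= - 3^( - 1)  =  - 1/3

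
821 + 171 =992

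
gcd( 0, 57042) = 57042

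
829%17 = 13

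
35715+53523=89238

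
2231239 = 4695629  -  2464390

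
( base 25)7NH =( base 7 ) 20324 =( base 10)4967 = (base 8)11547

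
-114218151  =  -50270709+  - 63947442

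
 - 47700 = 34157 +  - 81857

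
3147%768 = 75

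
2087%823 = 441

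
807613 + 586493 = 1394106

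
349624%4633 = 2149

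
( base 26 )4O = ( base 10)128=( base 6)332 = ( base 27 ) 4K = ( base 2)10000000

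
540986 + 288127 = 829113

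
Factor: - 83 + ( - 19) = -102   =  - 2^1*3^1*17^1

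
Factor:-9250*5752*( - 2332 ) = 124076392000 = 2^6*5^3*11^1*37^1*53^1*719^1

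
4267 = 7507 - 3240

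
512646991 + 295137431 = 807784422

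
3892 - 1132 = 2760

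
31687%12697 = 6293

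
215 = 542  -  327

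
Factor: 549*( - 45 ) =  - 3^4*5^1*61^1 = -  24705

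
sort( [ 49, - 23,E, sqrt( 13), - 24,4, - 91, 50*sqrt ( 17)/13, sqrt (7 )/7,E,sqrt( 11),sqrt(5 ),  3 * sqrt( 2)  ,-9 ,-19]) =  [ - 91, - 24, - 23, - 19, - 9, sqrt( 7)/7, sqrt (5), E, E,sqrt( 11) , sqrt( 13 ),4,3 *sqrt(2),50*sqrt( 17)/13,49]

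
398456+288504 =686960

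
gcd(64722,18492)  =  9246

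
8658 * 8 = 69264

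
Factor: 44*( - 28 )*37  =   -2^4 * 7^1 * 11^1*37^1 = - 45584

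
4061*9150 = 37158150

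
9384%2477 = 1953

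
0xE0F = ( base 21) 838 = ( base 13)183b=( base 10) 3599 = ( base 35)2wt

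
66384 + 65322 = 131706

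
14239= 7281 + 6958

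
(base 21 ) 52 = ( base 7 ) 212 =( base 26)43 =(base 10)107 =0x6b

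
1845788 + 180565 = 2026353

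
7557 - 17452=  - 9895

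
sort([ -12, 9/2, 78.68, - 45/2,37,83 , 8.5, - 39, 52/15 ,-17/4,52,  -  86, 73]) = [  -  86, - 39, - 45/2,  -  12, - 17/4, 52/15 , 9/2,  8.5,37, 52, 73,78.68,83 ] 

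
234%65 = 39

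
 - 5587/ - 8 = 698 + 3/8 = 698.38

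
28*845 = 23660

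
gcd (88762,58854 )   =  2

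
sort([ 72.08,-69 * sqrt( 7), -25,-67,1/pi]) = [ - 69 * sqrt ( 7), - 67,  -  25, 1/pi, 72.08]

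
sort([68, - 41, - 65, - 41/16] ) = [ - 65 , - 41, - 41/16,  68]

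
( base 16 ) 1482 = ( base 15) 1850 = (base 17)112e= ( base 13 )250B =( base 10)5250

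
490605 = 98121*5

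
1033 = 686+347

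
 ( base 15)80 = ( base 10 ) 120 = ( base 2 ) 1111000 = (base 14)88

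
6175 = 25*247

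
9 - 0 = 9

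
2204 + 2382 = 4586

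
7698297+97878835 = 105577132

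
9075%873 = 345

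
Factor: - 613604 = - 2^2*131^1  *1171^1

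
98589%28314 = 13647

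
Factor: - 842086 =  - 2^1*7^1 * 60149^1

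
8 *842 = 6736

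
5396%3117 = 2279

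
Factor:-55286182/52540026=- 3949013/3752859 = -3^(-1)*11^( - 1) * 113723^(  -  1)*3949013^1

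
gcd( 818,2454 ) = 818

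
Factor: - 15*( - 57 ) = 3^2 * 5^1*19^1= 855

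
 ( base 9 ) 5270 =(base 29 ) 4hd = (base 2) 111100011110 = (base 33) 3I9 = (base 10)3870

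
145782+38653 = 184435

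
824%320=184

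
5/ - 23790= - 1/4758=- 0.00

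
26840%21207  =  5633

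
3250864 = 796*4084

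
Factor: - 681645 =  - 3^1* 5^1*29^1*1567^1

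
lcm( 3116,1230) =46740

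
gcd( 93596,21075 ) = 1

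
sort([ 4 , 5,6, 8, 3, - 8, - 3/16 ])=[ - 8, - 3/16, 3, 4,5, 6,8]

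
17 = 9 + 8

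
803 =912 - 109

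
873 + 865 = 1738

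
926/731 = 926/731 = 1.27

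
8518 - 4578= 3940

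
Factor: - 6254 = - 2^1*53^1*59^1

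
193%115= 78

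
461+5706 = 6167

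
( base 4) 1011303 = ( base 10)4467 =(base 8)10563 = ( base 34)3TD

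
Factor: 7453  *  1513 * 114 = 1285508346 = 2^1*3^1 * 17^1 * 19^1*29^1*89^1 * 257^1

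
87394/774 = 112+353/387  =  112.91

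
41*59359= 2433719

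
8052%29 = 19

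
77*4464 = 343728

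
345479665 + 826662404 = 1172142069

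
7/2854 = 7/2854 =0.00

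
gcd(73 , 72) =1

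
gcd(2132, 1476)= 164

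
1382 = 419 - -963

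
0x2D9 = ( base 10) 729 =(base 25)144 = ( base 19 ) 207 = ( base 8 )1331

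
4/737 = 4/737 = 0.01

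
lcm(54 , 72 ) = 216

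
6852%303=186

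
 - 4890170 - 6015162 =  - 10905332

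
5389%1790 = 19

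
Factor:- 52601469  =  -3^1 * 277^1 * 63299^1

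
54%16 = 6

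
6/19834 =3/9917 = 0.00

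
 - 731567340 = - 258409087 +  - 473158253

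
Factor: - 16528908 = -2^2*3^1*11^1*125219^1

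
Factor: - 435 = - 3^1*5^1*29^1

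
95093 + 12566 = 107659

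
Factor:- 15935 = -5^1*3187^1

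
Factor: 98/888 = 2^( - 2 )*3^( - 1) * 7^2*37^( - 1) = 49/444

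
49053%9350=2303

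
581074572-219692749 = 361381823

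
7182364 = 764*9401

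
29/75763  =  29/75763 = 0.00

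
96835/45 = 2151 + 8/9 = 2151.89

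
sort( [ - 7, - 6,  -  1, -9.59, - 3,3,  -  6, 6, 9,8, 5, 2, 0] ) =[-9.59, - 7, - 6,- 6, - 3, - 1, 0, 2, 3, 5,  6, 8, 9 ] 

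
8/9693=8/9693 = 0.00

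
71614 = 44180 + 27434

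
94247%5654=3783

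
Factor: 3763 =53^1*71^1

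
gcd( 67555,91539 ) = 1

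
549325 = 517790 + 31535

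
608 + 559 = 1167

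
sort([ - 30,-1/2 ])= [ - 30,- 1/2] 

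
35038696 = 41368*847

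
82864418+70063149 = 152927567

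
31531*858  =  27053598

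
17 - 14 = 3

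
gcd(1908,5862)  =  6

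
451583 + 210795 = 662378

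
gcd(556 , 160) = 4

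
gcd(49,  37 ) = 1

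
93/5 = 93/5 = 18.60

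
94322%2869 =2514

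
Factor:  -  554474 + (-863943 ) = - 1418417 =-7^1*11^1 * 13^2*109^1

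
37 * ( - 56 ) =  - 2072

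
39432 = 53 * 744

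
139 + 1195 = 1334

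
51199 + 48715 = 99914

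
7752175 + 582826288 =590578463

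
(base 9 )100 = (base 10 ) 81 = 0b1010001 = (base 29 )2n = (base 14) 5b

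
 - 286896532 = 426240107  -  713136639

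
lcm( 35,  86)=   3010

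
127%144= 127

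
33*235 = 7755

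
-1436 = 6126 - 7562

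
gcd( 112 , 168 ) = 56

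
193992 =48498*4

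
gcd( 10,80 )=10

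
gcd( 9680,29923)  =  1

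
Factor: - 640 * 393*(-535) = 2^7*3^1* 5^2*107^1*131^1 = 134563200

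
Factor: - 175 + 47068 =3^1*7^2*11^1*29^1 = 46893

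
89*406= 36134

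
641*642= 411522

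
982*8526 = 8372532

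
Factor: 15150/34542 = 3^( - 1)*5^2*19^( - 1) = 25/57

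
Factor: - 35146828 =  - 2^2*8786707^1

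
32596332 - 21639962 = 10956370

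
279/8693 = 279/8693=0.03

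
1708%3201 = 1708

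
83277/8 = 10409 + 5/8 =10409.62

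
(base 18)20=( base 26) 1A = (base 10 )36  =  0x24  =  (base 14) 28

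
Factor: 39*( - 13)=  - 3^1*13^2=-  507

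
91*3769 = 342979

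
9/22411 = 9/22411 = 0.00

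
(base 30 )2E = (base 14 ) 54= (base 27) 2K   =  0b1001010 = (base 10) 74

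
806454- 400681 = 405773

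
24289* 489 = 11877321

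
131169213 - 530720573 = - 399551360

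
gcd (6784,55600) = 16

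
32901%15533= 1835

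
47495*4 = 189980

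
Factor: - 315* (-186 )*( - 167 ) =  - 2^1*3^3*5^1*7^1*31^1*167^1 =- 9784530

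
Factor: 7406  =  2^1*7^1*23^2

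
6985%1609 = 549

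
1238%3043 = 1238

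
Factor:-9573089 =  - 971^1 * 9859^1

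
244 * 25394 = 6196136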